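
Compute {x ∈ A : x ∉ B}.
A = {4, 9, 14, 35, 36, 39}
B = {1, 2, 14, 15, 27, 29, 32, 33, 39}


Set A = {4, 9, 14, 35, 36, 39}
Set B = {1, 2, 14, 15, 27, 29, 32, 33, 39}
Check each element of A against B:
4 ∉ B (include), 9 ∉ B (include), 14 ∈ B, 35 ∉ B (include), 36 ∉ B (include), 39 ∈ B
Elements of A not in B: {4, 9, 35, 36}

{4, 9, 35, 36}


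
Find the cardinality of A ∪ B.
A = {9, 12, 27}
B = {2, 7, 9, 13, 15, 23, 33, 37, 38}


Set A = {9, 12, 27}, |A| = 3
Set B = {2, 7, 9, 13, 15, 23, 33, 37, 38}, |B| = 9
A ∩ B = {9}, |A ∩ B| = 1
|A ∪ B| = |A| + |B| - |A ∩ B| = 3 + 9 - 1 = 11

11


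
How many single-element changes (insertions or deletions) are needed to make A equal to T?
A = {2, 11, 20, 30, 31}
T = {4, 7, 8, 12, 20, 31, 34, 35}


Set A = {2, 11, 20, 30, 31}
Set T = {4, 7, 8, 12, 20, 31, 34, 35}
Elements to remove from A (in A, not in T): {2, 11, 30} → 3 removals
Elements to add to A (in T, not in A): {4, 7, 8, 12, 34, 35} → 6 additions
Total edits = 3 + 6 = 9

9


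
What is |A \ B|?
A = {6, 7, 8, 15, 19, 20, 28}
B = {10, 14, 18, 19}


Set A = {6, 7, 8, 15, 19, 20, 28}
Set B = {10, 14, 18, 19}
A \ B = {6, 7, 8, 15, 20, 28}
|A \ B| = 6

6


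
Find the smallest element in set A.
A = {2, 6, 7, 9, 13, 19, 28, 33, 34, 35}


Set A = {2, 6, 7, 9, 13, 19, 28, 33, 34, 35}
Elements in ascending order: 2, 6, 7, 9, 13, 19, 28, 33, 34, 35
The smallest element is 2.

2


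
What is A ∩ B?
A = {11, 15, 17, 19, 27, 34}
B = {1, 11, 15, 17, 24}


Set A = {11, 15, 17, 19, 27, 34}
Set B = {1, 11, 15, 17, 24}
A ∩ B includes only elements in both sets.
Check each element of A against B:
11 ✓, 15 ✓, 17 ✓, 19 ✗, 27 ✗, 34 ✗
A ∩ B = {11, 15, 17}

{11, 15, 17}


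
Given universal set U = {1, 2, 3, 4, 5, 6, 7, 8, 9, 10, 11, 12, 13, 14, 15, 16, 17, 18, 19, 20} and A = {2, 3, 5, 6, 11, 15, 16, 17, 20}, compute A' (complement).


Universal set U = {1, 2, 3, 4, 5, 6, 7, 8, 9, 10, 11, 12, 13, 14, 15, 16, 17, 18, 19, 20}
Set A = {2, 3, 5, 6, 11, 15, 16, 17, 20}
A' = U \ A = elements in U but not in A
Checking each element of U:
1 (not in A, include), 2 (in A, exclude), 3 (in A, exclude), 4 (not in A, include), 5 (in A, exclude), 6 (in A, exclude), 7 (not in A, include), 8 (not in A, include), 9 (not in A, include), 10 (not in A, include), 11 (in A, exclude), 12 (not in A, include), 13 (not in A, include), 14 (not in A, include), 15 (in A, exclude), 16 (in A, exclude), 17 (in A, exclude), 18 (not in A, include), 19 (not in A, include), 20 (in A, exclude)
A' = {1, 4, 7, 8, 9, 10, 12, 13, 14, 18, 19}

{1, 4, 7, 8, 9, 10, 12, 13, 14, 18, 19}


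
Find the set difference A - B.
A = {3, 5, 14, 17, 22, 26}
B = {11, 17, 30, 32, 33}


Set A = {3, 5, 14, 17, 22, 26}
Set B = {11, 17, 30, 32, 33}
A \ B includes elements in A that are not in B.
Check each element of A:
3 (not in B, keep), 5 (not in B, keep), 14 (not in B, keep), 17 (in B, remove), 22 (not in B, keep), 26 (not in B, keep)
A \ B = {3, 5, 14, 22, 26}

{3, 5, 14, 22, 26}


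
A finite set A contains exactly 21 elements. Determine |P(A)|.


The set has 21 elements.
The power set contains all possible subsets.
|P(A)| = 2^|A| = 2^21 = 2097152

2097152


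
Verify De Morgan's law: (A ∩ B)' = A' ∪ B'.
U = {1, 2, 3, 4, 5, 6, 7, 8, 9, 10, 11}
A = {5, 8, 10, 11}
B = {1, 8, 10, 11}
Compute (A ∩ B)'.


U = {1, 2, 3, 4, 5, 6, 7, 8, 9, 10, 11}
A = {5, 8, 10, 11}, B = {1, 8, 10, 11}
A ∩ B = {8, 10, 11}
(A ∩ B)' = U \ (A ∩ B) = {1, 2, 3, 4, 5, 6, 7, 9}
Verification via A' ∪ B': A' = {1, 2, 3, 4, 6, 7, 9}, B' = {2, 3, 4, 5, 6, 7, 9}
A' ∪ B' = {1, 2, 3, 4, 5, 6, 7, 9} ✓

{1, 2, 3, 4, 5, 6, 7, 9}


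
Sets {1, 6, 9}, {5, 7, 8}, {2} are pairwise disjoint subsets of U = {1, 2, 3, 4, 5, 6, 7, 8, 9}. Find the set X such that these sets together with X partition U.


U = {1, 2, 3, 4, 5, 6, 7, 8, 9}
Shown blocks: {1, 6, 9}, {5, 7, 8}, {2}
A partition's blocks are pairwise disjoint and cover U, so the missing block = U \ (union of shown blocks).
Union of shown blocks: {1, 2, 5, 6, 7, 8, 9}
Missing block = U \ (union) = {3, 4}

{3, 4}


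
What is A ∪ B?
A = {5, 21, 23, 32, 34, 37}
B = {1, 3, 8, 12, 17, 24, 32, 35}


Set A = {5, 21, 23, 32, 34, 37}
Set B = {1, 3, 8, 12, 17, 24, 32, 35}
A ∪ B includes all elements in either set.
Elements from A: {5, 21, 23, 32, 34, 37}
Elements from B not already included: {1, 3, 8, 12, 17, 24, 35}
A ∪ B = {1, 3, 5, 8, 12, 17, 21, 23, 24, 32, 34, 35, 37}

{1, 3, 5, 8, 12, 17, 21, 23, 24, 32, 34, 35, 37}


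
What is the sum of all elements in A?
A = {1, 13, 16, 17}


Set A = {1, 13, 16, 17}
Sum = 1 + 13 + 16 + 17 = 47

47


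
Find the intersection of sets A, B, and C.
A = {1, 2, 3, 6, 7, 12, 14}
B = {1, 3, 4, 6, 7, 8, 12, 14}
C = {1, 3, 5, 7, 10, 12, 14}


Set A = {1, 2, 3, 6, 7, 12, 14}
Set B = {1, 3, 4, 6, 7, 8, 12, 14}
Set C = {1, 3, 5, 7, 10, 12, 14}
First, A ∩ B = {1, 3, 6, 7, 12, 14}
Then, (A ∩ B) ∩ C = {1, 3, 7, 12, 14}

{1, 3, 7, 12, 14}


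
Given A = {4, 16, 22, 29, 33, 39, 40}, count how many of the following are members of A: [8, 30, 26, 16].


Set A = {4, 16, 22, 29, 33, 39, 40}
Candidates: [8, 30, 26, 16]
Check each candidate:
8 ∉ A, 30 ∉ A, 26 ∉ A, 16 ∈ A
Count of candidates in A: 1

1


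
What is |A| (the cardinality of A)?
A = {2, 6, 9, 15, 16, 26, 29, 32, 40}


Set A = {2, 6, 9, 15, 16, 26, 29, 32, 40}
Listing elements: 2, 6, 9, 15, 16, 26, 29, 32, 40
Counting: 9 elements
|A| = 9

9


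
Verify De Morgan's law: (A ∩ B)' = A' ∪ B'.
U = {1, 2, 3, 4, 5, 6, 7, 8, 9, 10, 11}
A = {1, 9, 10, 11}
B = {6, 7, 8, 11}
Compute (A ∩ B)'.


U = {1, 2, 3, 4, 5, 6, 7, 8, 9, 10, 11}
A = {1, 9, 10, 11}, B = {6, 7, 8, 11}
A ∩ B = {11}
(A ∩ B)' = U \ (A ∩ B) = {1, 2, 3, 4, 5, 6, 7, 8, 9, 10}
Verification via A' ∪ B': A' = {2, 3, 4, 5, 6, 7, 8}, B' = {1, 2, 3, 4, 5, 9, 10}
A' ∪ B' = {1, 2, 3, 4, 5, 6, 7, 8, 9, 10} ✓

{1, 2, 3, 4, 5, 6, 7, 8, 9, 10}


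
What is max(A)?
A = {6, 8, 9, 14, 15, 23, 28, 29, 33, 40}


Set A = {6, 8, 9, 14, 15, 23, 28, 29, 33, 40}
Elements in ascending order: 6, 8, 9, 14, 15, 23, 28, 29, 33, 40
The largest element is 40.

40


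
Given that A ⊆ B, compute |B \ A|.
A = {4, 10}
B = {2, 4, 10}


Set A = {4, 10}, |A| = 2
Set B = {2, 4, 10}, |B| = 3
Since A ⊆ B: B \ A = {2}
|B| - |A| = 3 - 2 = 1

1


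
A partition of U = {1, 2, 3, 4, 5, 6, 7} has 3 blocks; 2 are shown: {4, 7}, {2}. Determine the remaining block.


U = {1, 2, 3, 4, 5, 6, 7}
Shown blocks: {4, 7}, {2}
A partition's blocks are pairwise disjoint and cover U, so the missing block = U \ (union of shown blocks).
Union of shown blocks: {2, 4, 7}
Missing block = U \ (union) = {1, 3, 5, 6}

{1, 3, 5, 6}


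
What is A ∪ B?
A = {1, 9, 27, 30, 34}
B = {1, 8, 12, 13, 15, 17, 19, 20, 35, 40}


Set A = {1, 9, 27, 30, 34}
Set B = {1, 8, 12, 13, 15, 17, 19, 20, 35, 40}
A ∪ B includes all elements in either set.
Elements from A: {1, 9, 27, 30, 34}
Elements from B not already included: {8, 12, 13, 15, 17, 19, 20, 35, 40}
A ∪ B = {1, 8, 9, 12, 13, 15, 17, 19, 20, 27, 30, 34, 35, 40}

{1, 8, 9, 12, 13, 15, 17, 19, 20, 27, 30, 34, 35, 40}


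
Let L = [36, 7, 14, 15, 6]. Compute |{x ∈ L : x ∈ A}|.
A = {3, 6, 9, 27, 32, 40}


Set A = {3, 6, 9, 27, 32, 40}
Candidates: [36, 7, 14, 15, 6]
Check each candidate:
36 ∉ A, 7 ∉ A, 14 ∉ A, 15 ∉ A, 6 ∈ A
Count of candidates in A: 1

1


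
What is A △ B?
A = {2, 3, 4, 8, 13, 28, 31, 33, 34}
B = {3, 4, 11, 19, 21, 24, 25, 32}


Set A = {2, 3, 4, 8, 13, 28, 31, 33, 34}
Set B = {3, 4, 11, 19, 21, 24, 25, 32}
A △ B = (A \ B) ∪ (B \ A)
Elements in A but not B: {2, 8, 13, 28, 31, 33, 34}
Elements in B but not A: {11, 19, 21, 24, 25, 32}
A △ B = {2, 8, 11, 13, 19, 21, 24, 25, 28, 31, 32, 33, 34}

{2, 8, 11, 13, 19, 21, 24, 25, 28, 31, 32, 33, 34}


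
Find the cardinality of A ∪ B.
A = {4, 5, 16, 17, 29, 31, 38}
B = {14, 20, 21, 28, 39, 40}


Set A = {4, 5, 16, 17, 29, 31, 38}, |A| = 7
Set B = {14, 20, 21, 28, 39, 40}, |B| = 6
A ∩ B = {}, |A ∩ B| = 0
|A ∪ B| = |A| + |B| - |A ∩ B| = 7 + 6 - 0 = 13

13


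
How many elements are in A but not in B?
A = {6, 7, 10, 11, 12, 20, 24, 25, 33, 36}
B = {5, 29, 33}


Set A = {6, 7, 10, 11, 12, 20, 24, 25, 33, 36}
Set B = {5, 29, 33}
A \ B = {6, 7, 10, 11, 12, 20, 24, 25, 36}
|A \ B| = 9

9


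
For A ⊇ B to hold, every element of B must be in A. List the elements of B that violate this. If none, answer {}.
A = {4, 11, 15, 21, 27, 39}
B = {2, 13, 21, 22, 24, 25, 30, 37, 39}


Set A = {4, 11, 15, 21, 27, 39}
Set B = {2, 13, 21, 22, 24, 25, 30, 37, 39}
Check each element of B against A:
2 ∉ A (include), 13 ∉ A (include), 21 ∈ A, 22 ∉ A (include), 24 ∉ A (include), 25 ∉ A (include), 30 ∉ A (include), 37 ∉ A (include), 39 ∈ A
Elements of B not in A: {2, 13, 22, 24, 25, 30, 37}

{2, 13, 22, 24, 25, 30, 37}


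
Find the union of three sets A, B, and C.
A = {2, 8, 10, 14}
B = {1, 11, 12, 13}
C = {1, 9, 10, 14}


Set A = {2, 8, 10, 14}
Set B = {1, 11, 12, 13}
Set C = {1, 9, 10, 14}
First, A ∪ B = {1, 2, 8, 10, 11, 12, 13, 14}
Then, (A ∪ B) ∪ C = {1, 2, 8, 9, 10, 11, 12, 13, 14}

{1, 2, 8, 9, 10, 11, 12, 13, 14}


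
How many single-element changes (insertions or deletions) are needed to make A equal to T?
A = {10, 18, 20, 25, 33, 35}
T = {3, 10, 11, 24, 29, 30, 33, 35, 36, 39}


Set A = {10, 18, 20, 25, 33, 35}
Set T = {3, 10, 11, 24, 29, 30, 33, 35, 36, 39}
Elements to remove from A (in A, not in T): {18, 20, 25} → 3 removals
Elements to add to A (in T, not in A): {3, 11, 24, 29, 30, 36, 39} → 7 additions
Total edits = 3 + 7 = 10

10


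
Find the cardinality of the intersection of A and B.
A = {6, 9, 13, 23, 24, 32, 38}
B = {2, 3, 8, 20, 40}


Set A = {6, 9, 13, 23, 24, 32, 38}
Set B = {2, 3, 8, 20, 40}
A ∩ B = {}
|A ∩ B| = 0

0


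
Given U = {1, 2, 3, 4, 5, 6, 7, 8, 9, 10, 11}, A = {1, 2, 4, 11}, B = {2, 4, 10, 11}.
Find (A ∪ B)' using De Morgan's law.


U = {1, 2, 3, 4, 5, 6, 7, 8, 9, 10, 11}
A = {1, 2, 4, 11}, B = {2, 4, 10, 11}
A ∪ B = {1, 2, 4, 10, 11}
(A ∪ B)' = U \ (A ∪ B) = {3, 5, 6, 7, 8, 9}
Verification via A' ∩ B': A' = {3, 5, 6, 7, 8, 9, 10}, B' = {1, 3, 5, 6, 7, 8, 9}
A' ∩ B' = {3, 5, 6, 7, 8, 9} ✓

{3, 5, 6, 7, 8, 9}


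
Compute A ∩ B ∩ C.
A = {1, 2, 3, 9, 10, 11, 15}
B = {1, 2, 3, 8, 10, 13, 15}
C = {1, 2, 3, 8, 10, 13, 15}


Set A = {1, 2, 3, 9, 10, 11, 15}
Set B = {1, 2, 3, 8, 10, 13, 15}
Set C = {1, 2, 3, 8, 10, 13, 15}
First, A ∩ B = {1, 2, 3, 10, 15}
Then, (A ∩ B) ∩ C = {1, 2, 3, 10, 15}

{1, 2, 3, 10, 15}


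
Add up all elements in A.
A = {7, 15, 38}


Set A = {7, 15, 38}
Sum = 7 + 15 + 38 = 60

60


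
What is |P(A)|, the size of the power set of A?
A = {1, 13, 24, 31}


Set A = {1, 13, 24, 31}
|A| = 4
The power set P(A) contains all subsets of A.
|P(A)| = 2^|A| = 2^4 = 16

16


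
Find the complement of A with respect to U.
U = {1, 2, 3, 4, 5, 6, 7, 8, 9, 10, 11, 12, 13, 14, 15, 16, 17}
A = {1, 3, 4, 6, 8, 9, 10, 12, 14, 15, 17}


Universal set U = {1, 2, 3, 4, 5, 6, 7, 8, 9, 10, 11, 12, 13, 14, 15, 16, 17}
Set A = {1, 3, 4, 6, 8, 9, 10, 12, 14, 15, 17}
A' = U \ A = elements in U but not in A
Checking each element of U:
1 (in A, exclude), 2 (not in A, include), 3 (in A, exclude), 4 (in A, exclude), 5 (not in A, include), 6 (in A, exclude), 7 (not in A, include), 8 (in A, exclude), 9 (in A, exclude), 10 (in A, exclude), 11 (not in A, include), 12 (in A, exclude), 13 (not in A, include), 14 (in A, exclude), 15 (in A, exclude), 16 (not in A, include), 17 (in A, exclude)
A' = {2, 5, 7, 11, 13, 16}

{2, 5, 7, 11, 13, 16}


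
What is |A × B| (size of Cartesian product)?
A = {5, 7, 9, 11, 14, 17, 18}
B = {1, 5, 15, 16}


Set A = {5, 7, 9, 11, 14, 17, 18} has 7 elements.
Set B = {1, 5, 15, 16} has 4 elements.
|A × B| = |A| × |B| = 7 × 4 = 28

28


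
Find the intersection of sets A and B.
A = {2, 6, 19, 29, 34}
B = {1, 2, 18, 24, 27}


Set A = {2, 6, 19, 29, 34}
Set B = {1, 2, 18, 24, 27}
A ∩ B includes only elements in both sets.
Check each element of A against B:
2 ✓, 6 ✗, 19 ✗, 29 ✗, 34 ✗
A ∩ B = {2}

{2}


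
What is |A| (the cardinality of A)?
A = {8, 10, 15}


Set A = {8, 10, 15}
Listing elements: 8, 10, 15
Counting: 3 elements
|A| = 3

3


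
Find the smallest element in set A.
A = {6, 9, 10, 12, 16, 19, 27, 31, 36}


Set A = {6, 9, 10, 12, 16, 19, 27, 31, 36}
Elements in ascending order: 6, 9, 10, 12, 16, 19, 27, 31, 36
The smallest element is 6.

6


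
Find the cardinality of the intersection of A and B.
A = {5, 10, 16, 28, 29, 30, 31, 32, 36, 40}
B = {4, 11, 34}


Set A = {5, 10, 16, 28, 29, 30, 31, 32, 36, 40}
Set B = {4, 11, 34}
A ∩ B = {}
|A ∩ B| = 0

0


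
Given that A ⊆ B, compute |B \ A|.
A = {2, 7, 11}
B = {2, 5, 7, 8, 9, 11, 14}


Set A = {2, 7, 11}, |A| = 3
Set B = {2, 5, 7, 8, 9, 11, 14}, |B| = 7
Since A ⊆ B: B \ A = {5, 8, 9, 14}
|B| - |A| = 7 - 3 = 4

4


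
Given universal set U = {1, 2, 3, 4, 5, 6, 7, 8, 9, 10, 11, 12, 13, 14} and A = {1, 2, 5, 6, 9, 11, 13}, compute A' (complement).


Universal set U = {1, 2, 3, 4, 5, 6, 7, 8, 9, 10, 11, 12, 13, 14}
Set A = {1, 2, 5, 6, 9, 11, 13}
A' = U \ A = elements in U but not in A
Checking each element of U:
1 (in A, exclude), 2 (in A, exclude), 3 (not in A, include), 4 (not in A, include), 5 (in A, exclude), 6 (in A, exclude), 7 (not in A, include), 8 (not in A, include), 9 (in A, exclude), 10 (not in A, include), 11 (in A, exclude), 12 (not in A, include), 13 (in A, exclude), 14 (not in A, include)
A' = {3, 4, 7, 8, 10, 12, 14}

{3, 4, 7, 8, 10, 12, 14}


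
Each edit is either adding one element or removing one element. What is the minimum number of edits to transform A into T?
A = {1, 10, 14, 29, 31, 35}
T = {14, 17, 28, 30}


Set A = {1, 10, 14, 29, 31, 35}
Set T = {14, 17, 28, 30}
Elements to remove from A (in A, not in T): {1, 10, 29, 31, 35} → 5 removals
Elements to add to A (in T, not in A): {17, 28, 30} → 3 additions
Total edits = 5 + 3 = 8

8


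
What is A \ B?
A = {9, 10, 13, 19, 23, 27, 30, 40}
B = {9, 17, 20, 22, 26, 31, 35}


Set A = {9, 10, 13, 19, 23, 27, 30, 40}
Set B = {9, 17, 20, 22, 26, 31, 35}
A \ B includes elements in A that are not in B.
Check each element of A:
9 (in B, remove), 10 (not in B, keep), 13 (not in B, keep), 19 (not in B, keep), 23 (not in B, keep), 27 (not in B, keep), 30 (not in B, keep), 40 (not in B, keep)
A \ B = {10, 13, 19, 23, 27, 30, 40}

{10, 13, 19, 23, 27, 30, 40}


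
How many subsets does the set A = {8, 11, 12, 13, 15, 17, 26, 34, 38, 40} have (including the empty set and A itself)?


Set A = {8, 11, 12, 13, 15, 17, 26, 34, 38, 40}
|A| = 10
The power set P(A) contains all subsets of A.
|P(A)| = 2^|A| = 2^10 = 1024

1024


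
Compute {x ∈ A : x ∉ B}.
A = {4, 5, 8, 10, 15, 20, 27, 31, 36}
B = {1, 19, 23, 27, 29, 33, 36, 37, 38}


Set A = {4, 5, 8, 10, 15, 20, 27, 31, 36}
Set B = {1, 19, 23, 27, 29, 33, 36, 37, 38}
Check each element of A against B:
4 ∉ B (include), 5 ∉ B (include), 8 ∉ B (include), 10 ∉ B (include), 15 ∉ B (include), 20 ∉ B (include), 27 ∈ B, 31 ∉ B (include), 36 ∈ B
Elements of A not in B: {4, 5, 8, 10, 15, 20, 31}

{4, 5, 8, 10, 15, 20, 31}


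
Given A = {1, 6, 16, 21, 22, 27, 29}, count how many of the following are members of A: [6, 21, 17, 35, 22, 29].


Set A = {1, 6, 16, 21, 22, 27, 29}
Candidates: [6, 21, 17, 35, 22, 29]
Check each candidate:
6 ∈ A, 21 ∈ A, 17 ∉ A, 35 ∉ A, 22 ∈ A, 29 ∈ A
Count of candidates in A: 4

4


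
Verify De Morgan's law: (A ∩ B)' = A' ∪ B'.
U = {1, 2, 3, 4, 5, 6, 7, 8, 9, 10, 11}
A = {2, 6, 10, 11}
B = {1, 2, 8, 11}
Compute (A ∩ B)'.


U = {1, 2, 3, 4, 5, 6, 7, 8, 9, 10, 11}
A = {2, 6, 10, 11}, B = {1, 2, 8, 11}
A ∩ B = {2, 11}
(A ∩ B)' = U \ (A ∩ B) = {1, 3, 4, 5, 6, 7, 8, 9, 10}
Verification via A' ∪ B': A' = {1, 3, 4, 5, 7, 8, 9}, B' = {3, 4, 5, 6, 7, 9, 10}
A' ∪ B' = {1, 3, 4, 5, 6, 7, 8, 9, 10} ✓

{1, 3, 4, 5, 6, 7, 8, 9, 10}


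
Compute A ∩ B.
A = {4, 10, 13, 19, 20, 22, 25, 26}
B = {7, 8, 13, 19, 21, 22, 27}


Set A = {4, 10, 13, 19, 20, 22, 25, 26}
Set B = {7, 8, 13, 19, 21, 22, 27}
A ∩ B includes only elements in both sets.
Check each element of A against B:
4 ✗, 10 ✗, 13 ✓, 19 ✓, 20 ✗, 22 ✓, 25 ✗, 26 ✗
A ∩ B = {13, 19, 22}

{13, 19, 22}


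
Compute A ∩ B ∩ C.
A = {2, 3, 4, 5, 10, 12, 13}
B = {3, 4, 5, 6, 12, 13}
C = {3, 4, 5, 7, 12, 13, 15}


Set A = {2, 3, 4, 5, 10, 12, 13}
Set B = {3, 4, 5, 6, 12, 13}
Set C = {3, 4, 5, 7, 12, 13, 15}
First, A ∩ B = {3, 4, 5, 12, 13}
Then, (A ∩ B) ∩ C = {3, 4, 5, 12, 13}

{3, 4, 5, 12, 13}


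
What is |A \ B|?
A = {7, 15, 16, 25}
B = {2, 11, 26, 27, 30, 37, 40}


Set A = {7, 15, 16, 25}
Set B = {2, 11, 26, 27, 30, 37, 40}
A \ B = {7, 15, 16, 25}
|A \ B| = 4

4


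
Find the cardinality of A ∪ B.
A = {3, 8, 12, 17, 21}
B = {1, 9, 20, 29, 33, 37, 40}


Set A = {3, 8, 12, 17, 21}, |A| = 5
Set B = {1, 9, 20, 29, 33, 37, 40}, |B| = 7
A ∩ B = {}, |A ∩ B| = 0
|A ∪ B| = |A| + |B| - |A ∩ B| = 5 + 7 - 0 = 12

12


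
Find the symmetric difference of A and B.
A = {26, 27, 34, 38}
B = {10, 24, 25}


Set A = {26, 27, 34, 38}
Set B = {10, 24, 25}
A △ B = (A \ B) ∪ (B \ A)
Elements in A but not B: {26, 27, 34, 38}
Elements in B but not A: {10, 24, 25}
A △ B = {10, 24, 25, 26, 27, 34, 38}

{10, 24, 25, 26, 27, 34, 38}


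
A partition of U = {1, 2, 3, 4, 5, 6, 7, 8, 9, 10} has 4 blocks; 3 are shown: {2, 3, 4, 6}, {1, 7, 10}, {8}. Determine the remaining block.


U = {1, 2, 3, 4, 5, 6, 7, 8, 9, 10}
Shown blocks: {2, 3, 4, 6}, {1, 7, 10}, {8}
A partition's blocks are pairwise disjoint and cover U, so the missing block = U \ (union of shown blocks).
Union of shown blocks: {1, 2, 3, 4, 6, 7, 8, 10}
Missing block = U \ (union) = {5, 9}

{5, 9}


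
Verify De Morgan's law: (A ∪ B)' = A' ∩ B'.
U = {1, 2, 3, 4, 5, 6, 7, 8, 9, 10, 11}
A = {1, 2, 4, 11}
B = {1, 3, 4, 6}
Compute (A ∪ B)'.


U = {1, 2, 3, 4, 5, 6, 7, 8, 9, 10, 11}
A = {1, 2, 4, 11}, B = {1, 3, 4, 6}
A ∪ B = {1, 2, 3, 4, 6, 11}
(A ∪ B)' = U \ (A ∪ B) = {5, 7, 8, 9, 10}
Verification via A' ∩ B': A' = {3, 5, 6, 7, 8, 9, 10}, B' = {2, 5, 7, 8, 9, 10, 11}
A' ∩ B' = {5, 7, 8, 9, 10} ✓

{5, 7, 8, 9, 10}


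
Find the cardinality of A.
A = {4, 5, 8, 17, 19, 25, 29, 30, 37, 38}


Set A = {4, 5, 8, 17, 19, 25, 29, 30, 37, 38}
Listing elements: 4, 5, 8, 17, 19, 25, 29, 30, 37, 38
Counting: 10 elements
|A| = 10

10


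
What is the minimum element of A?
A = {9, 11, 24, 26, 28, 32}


Set A = {9, 11, 24, 26, 28, 32}
Elements in ascending order: 9, 11, 24, 26, 28, 32
The smallest element is 9.

9


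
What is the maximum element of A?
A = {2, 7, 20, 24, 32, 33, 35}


Set A = {2, 7, 20, 24, 32, 33, 35}
Elements in ascending order: 2, 7, 20, 24, 32, 33, 35
The largest element is 35.

35


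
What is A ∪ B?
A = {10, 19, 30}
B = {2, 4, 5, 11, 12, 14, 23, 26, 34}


Set A = {10, 19, 30}
Set B = {2, 4, 5, 11, 12, 14, 23, 26, 34}
A ∪ B includes all elements in either set.
Elements from A: {10, 19, 30}
Elements from B not already included: {2, 4, 5, 11, 12, 14, 23, 26, 34}
A ∪ B = {2, 4, 5, 10, 11, 12, 14, 19, 23, 26, 30, 34}

{2, 4, 5, 10, 11, 12, 14, 19, 23, 26, 30, 34}


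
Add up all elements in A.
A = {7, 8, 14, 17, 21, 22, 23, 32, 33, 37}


Set A = {7, 8, 14, 17, 21, 22, 23, 32, 33, 37}
Sum = 7 + 8 + 14 + 17 + 21 + 22 + 23 + 32 + 33 + 37 = 214

214


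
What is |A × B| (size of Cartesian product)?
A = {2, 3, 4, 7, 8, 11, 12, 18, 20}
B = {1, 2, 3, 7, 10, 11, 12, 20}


Set A = {2, 3, 4, 7, 8, 11, 12, 18, 20} has 9 elements.
Set B = {1, 2, 3, 7, 10, 11, 12, 20} has 8 elements.
|A × B| = |A| × |B| = 9 × 8 = 72

72


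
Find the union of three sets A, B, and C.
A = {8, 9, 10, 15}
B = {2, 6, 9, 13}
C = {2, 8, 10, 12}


Set A = {8, 9, 10, 15}
Set B = {2, 6, 9, 13}
Set C = {2, 8, 10, 12}
First, A ∪ B = {2, 6, 8, 9, 10, 13, 15}
Then, (A ∪ B) ∪ C = {2, 6, 8, 9, 10, 12, 13, 15}

{2, 6, 8, 9, 10, 12, 13, 15}


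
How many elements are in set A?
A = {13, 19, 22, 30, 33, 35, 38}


Set A = {13, 19, 22, 30, 33, 35, 38}
Listing elements: 13, 19, 22, 30, 33, 35, 38
Counting: 7 elements
|A| = 7

7


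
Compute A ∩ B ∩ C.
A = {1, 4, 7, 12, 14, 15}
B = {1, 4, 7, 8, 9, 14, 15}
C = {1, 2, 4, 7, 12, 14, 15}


Set A = {1, 4, 7, 12, 14, 15}
Set B = {1, 4, 7, 8, 9, 14, 15}
Set C = {1, 2, 4, 7, 12, 14, 15}
First, A ∩ B = {1, 4, 7, 14, 15}
Then, (A ∩ B) ∩ C = {1, 4, 7, 14, 15}

{1, 4, 7, 14, 15}


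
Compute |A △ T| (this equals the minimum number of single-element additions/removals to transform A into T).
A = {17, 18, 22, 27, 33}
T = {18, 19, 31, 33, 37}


Set A = {17, 18, 22, 27, 33}
Set T = {18, 19, 31, 33, 37}
Elements to remove from A (in A, not in T): {17, 22, 27} → 3 removals
Elements to add to A (in T, not in A): {19, 31, 37} → 3 additions
Total edits = 3 + 3 = 6

6


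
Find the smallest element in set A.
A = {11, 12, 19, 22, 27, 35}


Set A = {11, 12, 19, 22, 27, 35}
Elements in ascending order: 11, 12, 19, 22, 27, 35
The smallest element is 11.

11


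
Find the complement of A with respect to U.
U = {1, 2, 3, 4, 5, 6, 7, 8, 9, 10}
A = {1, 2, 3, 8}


Universal set U = {1, 2, 3, 4, 5, 6, 7, 8, 9, 10}
Set A = {1, 2, 3, 8}
A' = U \ A = elements in U but not in A
Checking each element of U:
1 (in A, exclude), 2 (in A, exclude), 3 (in A, exclude), 4 (not in A, include), 5 (not in A, include), 6 (not in A, include), 7 (not in A, include), 8 (in A, exclude), 9 (not in A, include), 10 (not in A, include)
A' = {4, 5, 6, 7, 9, 10}

{4, 5, 6, 7, 9, 10}


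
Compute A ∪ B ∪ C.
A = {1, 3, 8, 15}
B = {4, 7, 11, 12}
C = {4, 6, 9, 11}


Set A = {1, 3, 8, 15}
Set B = {4, 7, 11, 12}
Set C = {4, 6, 9, 11}
First, A ∪ B = {1, 3, 4, 7, 8, 11, 12, 15}
Then, (A ∪ B) ∪ C = {1, 3, 4, 6, 7, 8, 9, 11, 12, 15}

{1, 3, 4, 6, 7, 8, 9, 11, 12, 15}


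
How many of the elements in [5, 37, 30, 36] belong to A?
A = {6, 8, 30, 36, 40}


Set A = {6, 8, 30, 36, 40}
Candidates: [5, 37, 30, 36]
Check each candidate:
5 ∉ A, 37 ∉ A, 30 ∈ A, 36 ∈ A
Count of candidates in A: 2

2


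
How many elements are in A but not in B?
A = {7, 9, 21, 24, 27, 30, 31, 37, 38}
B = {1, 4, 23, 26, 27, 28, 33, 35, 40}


Set A = {7, 9, 21, 24, 27, 30, 31, 37, 38}
Set B = {1, 4, 23, 26, 27, 28, 33, 35, 40}
A \ B = {7, 9, 21, 24, 30, 31, 37, 38}
|A \ B| = 8

8


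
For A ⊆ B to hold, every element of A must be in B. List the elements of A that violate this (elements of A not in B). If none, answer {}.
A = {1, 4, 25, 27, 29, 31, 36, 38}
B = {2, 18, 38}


Set A = {1, 4, 25, 27, 29, 31, 36, 38}
Set B = {2, 18, 38}
Check each element of A against B:
1 ∉ B (include), 4 ∉ B (include), 25 ∉ B (include), 27 ∉ B (include), 29 ∉ B (include), 31 ∉ B (include), 36 ∉ B (include), 38 ∈ B
Elements of A not in B: {1, 4, 25, 27, 29, 31, 36}

{1, 4, 25, 27, 29, 31, 36}


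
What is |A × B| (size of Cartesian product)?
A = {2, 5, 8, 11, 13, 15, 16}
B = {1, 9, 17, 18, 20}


Set A = {2, 5, 8, 11, 13, 15, 16} has 7 elements.
Set B = {1, 9, 17, 18, 20} has 5 elements.
|A × B| = |A| × |B| = 7 × 5 = 35

35


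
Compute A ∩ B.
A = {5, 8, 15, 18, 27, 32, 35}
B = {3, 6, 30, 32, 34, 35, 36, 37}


Set A = {5, 8, 15, 18, 27, 32, 35}
Set B = {3, 6, 30, 32, 34, 35, 36, 37}
A ∩ B includes only elements in both sets.
Check each element of A against B:
5 ✗, 8 ✗, 15 ✗, 18 ✗, 27 ✗, 32 ✓, 35 ✓
A ∩ B = {32, 35}

{32, 35}


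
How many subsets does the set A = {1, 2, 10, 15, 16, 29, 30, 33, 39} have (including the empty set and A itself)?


Set A = {1, 2, 10, 15, 16, 29, 30, 33, 39}
|A| = 9
The power set P(A) contains all subsets of A.
|P(A)| = 2^|A| = 2^9 = 512

512


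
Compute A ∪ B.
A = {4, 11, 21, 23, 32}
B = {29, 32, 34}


Set A = {4, 11, 21, 23, 32}
Set B = {29, 32, 34}
A ∪ B includes all elements in either set.
Elements from A: {4, 11, 21, 23, 32}
Elements from B not already included: {29, 34}
A ∪ B = {4, 11, 21, 23, 29, 32, 34}

{4, 11, 21, 23, 29, 32, 34}


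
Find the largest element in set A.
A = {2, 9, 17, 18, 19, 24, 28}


Set A = {2, 9, 17, 18, 19, 24, 28}
Elements in ascending order: 2, 9, 17, 18, 19, 24, 28
The largest element is 28.

28


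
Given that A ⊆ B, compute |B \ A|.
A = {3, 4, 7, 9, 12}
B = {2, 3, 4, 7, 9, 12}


Set A = {3, 4, 7, 9, 12}, |A| = 5
Set B = {2, 3, 4, 7, 9, 12}, |B| = 6
Since A ⊆ B: B \ A = {2}
|B| - |A| = 6 - 5 = 1

1


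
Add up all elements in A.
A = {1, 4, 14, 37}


Set A = {1, 4, 14, 37}
Sum = 1 + 4 + 14 + 37 = 56

56


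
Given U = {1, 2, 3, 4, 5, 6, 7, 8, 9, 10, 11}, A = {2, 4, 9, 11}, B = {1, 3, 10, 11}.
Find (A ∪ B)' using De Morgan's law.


U = {1, 2, 3, 4, 5, 6, 7, 8, 9, 10, 11}
A = {2, 4, 9, 11}, B = {1, 3, 10, 11}
A ∪ B = {1, 2, 3, 4, 9, 10, 11}
(A ∪ B)' = U \ (A ∪ B) = {5, 6, 7, 8}
Verification via A' ∩ B': A' = {1, 3, 5, 6, 7, 8, 10}, B' = {2, 4, 5, 6, 7, 8, 9}
A' ∩ B' = {5, 6, 7, 8} ✓

{5, 6, 7, 8}


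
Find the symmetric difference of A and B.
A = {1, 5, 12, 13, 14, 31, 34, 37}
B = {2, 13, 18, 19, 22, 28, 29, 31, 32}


Set A = {1, 5, 12, 13, 14, 31, 34, 37}
Set B = {2, 13, 18, 19, 22, 28, 29, 31, 32}
A △ B = (A \ B) ∪ (B \ A)
Elements in A but not B: {1, 5, 12, 14, 34, 37}
Elements in B but not A: {2, 18, 19, 22, 28, 29, 32}
A △ B = {1, 2, 5, 12, 14, 18, 19, 22, 28, 29, 32, 34, 37}

{1, 2, 5, 12, 14, 18, 19, 22, 28, 29, 32, 34, 37}


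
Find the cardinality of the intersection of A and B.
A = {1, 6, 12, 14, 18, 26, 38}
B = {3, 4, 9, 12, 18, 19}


Set A = {1, 6, 12, 14, 18, 26, 38}
Set B = {3, 4, 9, 12, 18, 19}
A ∩ B = {12, 18}
|A ∩ B| = 2

2


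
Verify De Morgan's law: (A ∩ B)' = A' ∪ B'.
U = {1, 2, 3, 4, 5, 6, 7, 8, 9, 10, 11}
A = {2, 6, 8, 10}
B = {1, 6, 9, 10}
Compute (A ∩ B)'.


U = {1, 2, 3, 4, 5, 6, 7, 8, 9, 10, 11}
A = {2, 6, 8, 10}, B = {1, 6, 9, 10}
A ∩ B = {6, 10}
(A ∩ B)' = U \ (A ∩ B) = {1, 2, 3, 4, 5, 7, 8, 9, 11}
Verification via A' ∪ B': A' = {1, 3, 4, 5, 7, 9, 11}, B' = {2, 3, 4, 5, 7, 8, 11}
A' ∪ B' = {1, 2, 3, 4, 5, 7, 8, 9, 11} ✓

{1, 2, 3, 4, 5, 7, 8, 9, 11}


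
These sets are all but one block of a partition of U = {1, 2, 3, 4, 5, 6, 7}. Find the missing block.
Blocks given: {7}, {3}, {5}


U = {1, 2, 3, 4, 5, 6, 7}
Shown blocks: {7}, {3}, {5}
A partition's blocks are pairwise disjoint and cover U, so the missing block = U \ (union of shown blocks).
Union of shown blocks: {3, 5, 7}
Missing block = U \ (union) = {1, 2, 4, 6}

{1, 2, 4, 6}


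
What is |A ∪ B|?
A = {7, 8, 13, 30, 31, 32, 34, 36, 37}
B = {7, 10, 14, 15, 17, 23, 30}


Set A = {7, 8, 13, 30, 31, 32, 34, 36, 37}, |A| = 9
Set B = {7, 10, 14, 15, 17, 23, 30}, |B| = 7
A ∩ B = {7, 30}, |A ∩ B| = 2
|A ∪ B| = |A| + |B| - |A ∩ B| = 9 + 7 - 2 = 14

14


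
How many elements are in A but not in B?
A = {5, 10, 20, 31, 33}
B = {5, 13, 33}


Set A = {5, 10, 20, 31, 33}
Set B = {5, 13, 33}
A \ B = {10, 20, 31}
|A \ B| = 3

3


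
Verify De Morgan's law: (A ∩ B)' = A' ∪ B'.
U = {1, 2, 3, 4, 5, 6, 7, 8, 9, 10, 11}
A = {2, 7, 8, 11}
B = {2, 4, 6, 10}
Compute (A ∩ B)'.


U = {1, 2, 3, 4, 5, 6, 7, 8, 9, 10, 11}
A = {2, 7, 8, 11}, B = {2, 4, 6, 10}
A ∩ B = {2}
(A ∩ B)' = U \ (A ∩ B) = {1, 3, 4, 5, 6, 7, 8, 9, 10, 11}
Verification via A' ∪ B': A' = {1, 3, 4, 5, 6, 9, 10}, B' = {1, 3, 5, 7, 8, 9, 11}
A' ∪ B' = {1, 3, 4, 5, 6, 7, 8, 9, 10, 11} ✓

{1, 3, 4, 5, 6, 7, 8, 9, 10, 11}


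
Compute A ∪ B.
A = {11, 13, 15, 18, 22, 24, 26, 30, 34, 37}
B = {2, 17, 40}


Set A = {11, 13, 15, 18, 22, 24, 26, 30, 34, 37}
Set B = {2, 17, 40}
A ∪ B includes all elements in either set.
Elements from A: {11, 13, 15, 18, 22, 24, 26, 30, 34, 37}
Elements from B not already included: {2, 17, 40}
A ∪ B = {2, 11, 13, 15, 17, 18, 22, 24, 26, 30, 34, 37, 40}

{2, 11, 13, 15, 17, 18, 22, 24, 26, 30, 34, 37, 40}


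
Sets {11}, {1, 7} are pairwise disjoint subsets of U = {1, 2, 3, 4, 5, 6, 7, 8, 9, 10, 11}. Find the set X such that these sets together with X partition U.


U = {1, 2, 3, 4, 5, 6, 7, 8, 9, 10, 11}
Shown blocks: {11}, {1, 7}
A partition's blocks are pairwise disjoint and cover U, so the missing block = U \ (union of shown blocks).
Union of shown blocks: {1, 7, 11}
Missing block = U \ (union) = {2, 3, 4, 5, 6, 8, 9, 10}

{2, 3, 4, 5, 6, 8, 9, 10}


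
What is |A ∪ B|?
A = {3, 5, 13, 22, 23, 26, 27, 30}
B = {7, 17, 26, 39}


Set A = {3, 5, 13, 22, 23, 26, 27, 30}, |A| = 8
Set B = {7, 17, 26, 39}, |B| = 4
A ∩ B = {26}, |A ∩ B| = 1
|A ∪ B| = |A| + |B| - |A ∩ B| = 8 + 4 - 1 = 11

11


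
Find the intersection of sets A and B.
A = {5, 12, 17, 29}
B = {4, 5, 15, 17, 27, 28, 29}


Set A = {5, 12, 17, 29}
Set B = {4, 5, 15, 17, 27, 28, 29}
A ∩ B includes only elements in both sets.
Check each element of A against B:
5 ✓, 12 ✗, 17 ✓, 29 ✓
A ∩ B = {5, 17, 29}

{5, 17, 29}


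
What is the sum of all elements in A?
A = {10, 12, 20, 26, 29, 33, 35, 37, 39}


Set A = {10, 12, 20, 26, 29, 33, 35, 37, 39}
Sum = 10 + 12 + 20 + 26 + 29 + 33 + 35 + 37 + 39 = 241

241


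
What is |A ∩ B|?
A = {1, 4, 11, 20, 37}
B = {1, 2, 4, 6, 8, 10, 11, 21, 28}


Set A = {1, 4, 11, 20, 37}
Set B = {1, 2, 4, 6, 8, 10, 11, 21, 28}
A ∩ B = {1, 4, 11}
|A ∩ B| = 3

3


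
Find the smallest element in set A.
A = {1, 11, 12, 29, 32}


Set A = {1, 11, 12, 29, 32}
Elements in ascending order: 1, 11, 12, 29, 32
The smallest element is 1.

1


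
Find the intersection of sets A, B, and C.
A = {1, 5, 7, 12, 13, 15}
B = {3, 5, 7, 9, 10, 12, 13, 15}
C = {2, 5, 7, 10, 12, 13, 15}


Set A = {1, 5, 7, 12, 13, 15}
Set B = {3, 5, 7, 9, 10, 12, 13, 15}
Set C = {2, 5, 7, 10, 12, 13, 15}
First, A ∩ B = {5, 7, 12, 13, 15}
Then, (A ∩ B) ∩ C = {5, 7, 12, 13, 15}

{5, 7, 12, 13, 15}


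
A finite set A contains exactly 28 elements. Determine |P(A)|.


The set has 28 elements.
The power set contains all possible subsets.
|P(A)| = 2^|A| = 2^28 = 268435456

268435456


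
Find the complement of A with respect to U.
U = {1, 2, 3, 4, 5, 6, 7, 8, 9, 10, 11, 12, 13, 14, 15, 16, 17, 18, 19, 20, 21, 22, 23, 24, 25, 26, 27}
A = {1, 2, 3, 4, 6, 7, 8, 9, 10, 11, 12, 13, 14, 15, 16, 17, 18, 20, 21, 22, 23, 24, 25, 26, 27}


Universal set U = {1, 2, 3, 4, 5, 6, 7, 8, 9, 10, 11, 12, 13, 14, 15, 16, 17, 18, 19, 20, 21, 22, 23, 24, 25, 26, 27}
Set A = {1, 2, 3, 4, 6, 7, 8, 9, 10, 11, 12, 13, 14, 15, 16, 17, 18, 20, 21, 22, 23, 24, 25, 26, 27}
A' = U \ A = elements in U but not in A
Checking each element of U:
1 (in A, exclude), 2 (in A, exclude), 3 (in A, exclude), 4 (in A, exclude), 5 (not in A, include), 6 (in A, exclude), 7 (in A, exclude), 8 (in A, exclude), 9 (in A, exclude), 10 (in A, exclude), 11 (in A, exclude), 12 (in A, exclude), 13 (in A, exclude), 14 (in A, exclude), 15 (in A, exclude), 16 (in A, exclude), 17 (in A, exclude), 18 (in A, exclude), 19 (not in A, include), 20 (in A, exclude), 21 (in A, exclude), 22 (in A, exclude), 23 (in A, exclude), 24 (in A, exclude), 25 (in A, exclude), 26 (in A, exclude), 27 (in A, exclude)
A' = {5, 19}

{5, 19}


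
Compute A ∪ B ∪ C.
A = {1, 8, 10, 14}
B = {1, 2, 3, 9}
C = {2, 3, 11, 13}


Set A = {1, 8, 10, 14}
Set B = {1, 2, 3, 9}
Set C = {2, 3, 11, 13}
First, A ∪ B = {1, 2, 3, 8, 9, 10, 14}
Then, (A ∪ B) ∪ C = {1, 2, 3, 8, 9, 10, 11, 13, 14}

{1, 2, 3, 8, 9, 10, 11, 13, 14}


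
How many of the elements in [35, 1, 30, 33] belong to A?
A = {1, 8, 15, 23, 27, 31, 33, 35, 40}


Set A = {1, 8, 15, 23, 27, 31, 33, 35, 40}
Candidates: [35, 1, 30, 33]
Check each candidate:
35 ∈ A, 1 ∈ A, 30 ∉ A, 33 ∈ A
Count of candidates in A: 3

3


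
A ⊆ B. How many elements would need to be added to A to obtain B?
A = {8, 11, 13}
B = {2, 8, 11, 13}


Set A = {8, 11, 13}, |A| = 3
Set B = {2, 8, 11, 13}, |B| = 4
Since A ⊆ B: B \ A = {2}
|B| - |A| = 4 - 3 = 1

1


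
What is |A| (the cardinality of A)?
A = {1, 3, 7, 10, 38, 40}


Set A = {1, 3, 7, 10, 38, 40}
Listing elements: 1, 3, 7, 10, 38, 40
Counting: 6 elements
|A| = 6

6


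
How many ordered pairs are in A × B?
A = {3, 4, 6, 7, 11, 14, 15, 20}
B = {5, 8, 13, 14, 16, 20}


Set A = {3, 4, 6, 7, 11, 14, 15, 20} has 8 elements.
Set B = {5, 8, 13, 14, 16, 20} has 6 elements.
|A × B| = |A| × |B| = 8 × 6 = 48

48


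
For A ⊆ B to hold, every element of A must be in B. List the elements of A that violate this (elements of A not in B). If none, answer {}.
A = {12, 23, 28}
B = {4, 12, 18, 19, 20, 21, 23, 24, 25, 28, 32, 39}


Set A = {12, 23, 28}
Set B = {4, 12, 18, 19, 20, 21, 23, 24, 25, 28, 32, 39}
Check each element of A against B:
12 ∈ B, 23 ∈ B, 28 ∈ B
Elements of A not in B: {}

{}


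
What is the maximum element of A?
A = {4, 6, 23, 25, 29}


Set A = {4, 6, 23, 25, 29}
Elements in ascending order: 4, 6, 23, 25, 29
The largest element is 29.

29


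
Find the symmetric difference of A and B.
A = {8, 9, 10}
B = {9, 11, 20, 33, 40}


Set A = {8, 9, 10}
Set B = {9, 11, 20, 33, 40}
A △ B = (A \ B) ∪ (B \ A)
Elements in A but not B: {8, 10}
Elements in B but not A: {11, 20, 33, 40}
A △ B = {8, 10, 11, 20, 33, 40}

{8, 10, 11, 20, 33, 40}


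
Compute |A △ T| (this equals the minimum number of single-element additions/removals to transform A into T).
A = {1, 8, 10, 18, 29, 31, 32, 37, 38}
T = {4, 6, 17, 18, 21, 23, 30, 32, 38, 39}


Set A = {1, 8, 10, 18, 29, 31, 32, 37, 38}
Set T = {4, 6, 17, 18, 21, 23, 30, 32, 38, 39}
Elements to remove from A (in A, not in T): {1, 8, 10, 29, 31, 37} → 6 removals
Elements to add to A (in T, not in A): {4, 6, 17, 21, 23, 30, 39} → 7 additions
Total edits = 6 + 7 = 13

13


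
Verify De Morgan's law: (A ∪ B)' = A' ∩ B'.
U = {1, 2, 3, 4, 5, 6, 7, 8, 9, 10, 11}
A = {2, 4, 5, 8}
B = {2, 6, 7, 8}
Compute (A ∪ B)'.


U = {1, 2, 3, 4, 5, 6, 7, 8, 9, 10, 11}
A = {2, 4, 5, 8}, B = {2, 6, 7, 8}
A ∪ B = {2, 4, 5, 6, 7, 8}
(A ∪ B)' = U \ (A ∪ B) = {1, 3, 9, 10, 11}
Verification via A' ∩ B': A' = {1, 3, 6, 7, 9, 10, 11}, B' = {1, 3, 4, 5, 9, 10, 11}
A' ∩ B' = {1, 3, 9, 10, 11} ✓

{1, 3, 9, 10, 11}


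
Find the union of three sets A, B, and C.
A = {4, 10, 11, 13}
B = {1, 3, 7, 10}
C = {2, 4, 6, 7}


Set A = {4, 10, 11, 13}
Set B = {1, 3, 7, 10}
Set C = {2, 4, 6, 7}
First, A ∪ B = {1, 3, 4, 7, 10, 11, 13}
Then, (A ∪ B) ∪ C = {1, 2, 3, 4, 6, 7, 10, 11, 13}

{1, 2, 3, 4, 6, 7, 10, 11, 13}


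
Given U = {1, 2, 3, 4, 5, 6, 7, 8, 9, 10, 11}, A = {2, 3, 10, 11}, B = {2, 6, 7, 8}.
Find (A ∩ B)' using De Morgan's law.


U = {1, 2, 3, 4, 5, 6, 7, 8, 9, 10, 11}
A = {2, 3, 10, 11}, B = {2, 6, 7, 8}
A ∩ B = {2}
(A ∩ B)' = U \ (A ∩ B) = {1, 3, 4, 5, 6, 7, 8, 9, 10, 11}
Verification via A' ∪ B': A' = {1, 4, 5, 6, 7, 8, 9}, B' = {1, 3, 4, 5, 9, 10, 11}
A' ∪ B' = {1, 3, 4, 5, 6, 7, 8, 9, 10, 11} ✓

{1, 3, 4, 5, 6, 7, 8, 9, 10, 11}


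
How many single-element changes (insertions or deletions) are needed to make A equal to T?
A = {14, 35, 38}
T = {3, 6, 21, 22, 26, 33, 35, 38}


Set A = {14, 35, 38}
Set T = {3, 6, 21, 22, 26, 33, 35, 38}
Elements to remove from A (in A, not in T): {14} → 1 removals
Elements to add to A (in T, not in A): {3, 6, 21, 22, 26, 33} → 6 additions
Total edits = 1 + 6 = 7

7


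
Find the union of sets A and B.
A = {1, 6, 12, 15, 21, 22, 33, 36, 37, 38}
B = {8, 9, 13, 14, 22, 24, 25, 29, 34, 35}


Set A = {1, 6, 12, 15, 21, 22, 33, 36, 37, 38}
Set B = {8, 9, 13, 14, 22, 24, 25, 29, 34, 35}
A ∪ B includes all elements in either set.
Elements from A: {1, 6, 12, 15, 21, 22, 33, 36, 37, 38}
Elements from B not already included: {8, 9, 13, 14, 24, 25, 29, 34, 35}
A ∪ B = {1, 6, 8, 9, 12, 13, 14, 15, 21, 22, 24, 25, 29, 33, 34, 35, 36, 37, 38}

{1, 6, 8, 9, 12, 13, 14, 15, 21, 22, 24, 25, 29, 33, 34, 35, 36, 37, 38}


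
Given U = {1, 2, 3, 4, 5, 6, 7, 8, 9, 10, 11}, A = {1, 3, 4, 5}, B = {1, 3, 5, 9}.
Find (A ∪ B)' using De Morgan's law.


U = {1, 2, 3, 4, 5, 6, 7, 8, 9, 10, 11}
A = {1, 3, 4, 5}, B = {1, 3, 5, 9}
A ∪ B = {1, 3, 4, 5, 9}
(A ∪ B)' = U \ (A ∪ B) = {2, 6, 7, 8, 10, 11}
Verification via A' ∩ B': A' = {2, 6, 7, 8, 9, 10, 11}, B' = {2, 4, 6, 7, 8, 10, 11}
A' ∩ B' = {2, 6, 7, 8, 10, 11} ✓

{2, 6, 7, 8, 10, 11}


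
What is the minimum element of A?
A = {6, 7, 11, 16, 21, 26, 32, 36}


Set A = {6, 7, 11, 16, 21, 26, 32, 36}
Elements in ascending order: 6, 7, 11, 16, 21, 26, 32, 36
The smallest element is 6.

6


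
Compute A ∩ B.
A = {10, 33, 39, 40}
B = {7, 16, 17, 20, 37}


Set A = {10, 33, 39, 40}
Set B = {7, 16, 17, 20, 37}
A ∩ B includes only elements in both sets.
Check each element of A against B:
10 ✗, 33 ✗, 39 ✗, 40 ✗
A ∩ B = {}

{}


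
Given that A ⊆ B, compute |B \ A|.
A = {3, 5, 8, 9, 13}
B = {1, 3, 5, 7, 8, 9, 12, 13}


Set A = {3, 5, 8, 9, 13}, |A| = 5
Set B = {1, 3, 5, 7, 8, 9, 12, 13}, |B| = 8
Since A ⊆ B: B \ A = {1, 7, 12}
|B| - |A| = 8 - 5 = 3

3


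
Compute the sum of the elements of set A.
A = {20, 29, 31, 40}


Set A = {20, 29, 31, 40}
Sum = 20 + 29 + 31 + 40 = 120

120


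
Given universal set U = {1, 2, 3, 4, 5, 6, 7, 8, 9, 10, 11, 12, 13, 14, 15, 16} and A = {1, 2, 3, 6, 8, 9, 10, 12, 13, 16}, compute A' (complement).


Universal set U = {1, 2, 3, 4, 5, 6, 7, 8, 9, 10, 11, 12, 13, 14, 15, 16}
Set A = {1, 2, 3, 6, 8, 9, 10, 12, 13, 16}
A' = U \ A = elements in U but not in A
Checking each element of U:
1 (in A, exclude), 2 (in A, exclude), 3 (in A, exclude), 4 (not in A, include), 5 (not in A, include), 6 (in A, exclude), 7 (not in A, include), 8 (in A, exclude), 9 (in A, exclude), 10 (in A, exclude), 11 (not in A, include), 12 (in A, exclude), 13 (in A, exclude), 14 (not in A, include), 15 (not in A, include), 16 (in A, exclude)
A' = {4, 5, 7, 11, 14, 15}

{4, 5, 7, 11, 14, 15}


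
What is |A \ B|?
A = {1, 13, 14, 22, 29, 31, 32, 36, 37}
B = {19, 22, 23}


Set A = {1, 13, 14, 22, 29, 31, 32, 36, 37}
Set B = {19, 22, 23}
A \ B = {1, 13, 14, 29, 31, 32, 36, 37}
|A \ B| = 8

8


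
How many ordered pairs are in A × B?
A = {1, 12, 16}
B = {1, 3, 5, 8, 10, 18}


Set A = {1, 12, 16} has 3 elements.
Set B = {1, 3, 5, 8, 10, 18} has 6 elements.
|A × B| = |A| × |B| = 3 × 6 = 18

18


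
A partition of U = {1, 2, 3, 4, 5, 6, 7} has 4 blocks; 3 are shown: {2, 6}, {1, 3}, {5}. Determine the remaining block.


U = {1, 2, 3, 4, 5, 6, 7}
Shown blocks: {2, 6}, {1, 3}, {5}
A partition's blocks are pairwise disjoint and cover U, so the missing block = U \ (union of shown blocks).
Union of shown blocks: {1, 2, 3, 5, 6}
Missing block = U \ (union) = {4, 7}

{4, 7}


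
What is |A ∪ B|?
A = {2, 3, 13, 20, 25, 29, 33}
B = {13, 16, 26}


Set A = {2, 3, 13, 20, 25, 29, 33}, |A| = 7
Set B = {13, 16, 26}, |B| = 3
A ∩ B = {13}, |A ∩ B| = 1
|A ∪ B| = |A| + |B| - |A ∩ B| = 7 + 3 - 1 = 9

9


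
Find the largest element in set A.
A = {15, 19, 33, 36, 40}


Set A = {15, 19, 33, 36, 40}
Elements in ascending order: 15, 19, 33, 36, 40
The largest element is 40.

40


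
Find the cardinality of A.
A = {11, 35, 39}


Set A = {11, 35, 39}
Listing elements: 11, 35, 39
Counting: 3 elements
|A| = 3

3


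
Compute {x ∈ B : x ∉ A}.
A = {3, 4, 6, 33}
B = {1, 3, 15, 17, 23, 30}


Set A = {3, 4, 6, 33}
Set B = {1, 3, 15, 17, 23, 30}
Check each element of B against A:
1 ∉ A (include), 3 ∈ A, 15 ∉ A (include), 17 ∉ A (include), 23 ∉ A (include), 30 ∉ A (include)
Elements of B not in A: {1, 15, 17, 23, 30}

{1, 15, 17, 23, 30}


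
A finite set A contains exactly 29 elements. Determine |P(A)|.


The set has 29 elements.
The power set contains all possible subsets.
|P(A)| = 2^|A| = 2^29 = 536870912

536870912


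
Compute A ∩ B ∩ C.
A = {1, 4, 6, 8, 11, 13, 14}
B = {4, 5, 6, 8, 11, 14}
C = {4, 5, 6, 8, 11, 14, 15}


Set A = {1, 4, 6, 8, 11, 13, 14}
Set B = {4, 5, 6, 8, 11, 14}
Set C = {4, 5, 6, 8, 11, 14, 15}
First, A ∩ B = {4, 6, 8, 11, 14}
Then, (A ∩ B) ∩ C = {4, 6, 8, 11, 14}

{4, 6, 8, 11, 14}
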